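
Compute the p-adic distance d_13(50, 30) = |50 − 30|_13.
d_13(50, 30) = 1

Step 1 — x − y = 50 − 30 = 20. Step 2 — v_13(20) = 0 (factor: 20 = (13^0 · 20); the sign does not affect v_p). Step 3 — |x − y|_13 = 13^{0} = 1.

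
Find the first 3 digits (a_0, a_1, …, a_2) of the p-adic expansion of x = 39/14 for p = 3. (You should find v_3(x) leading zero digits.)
(a_0, …, a_2) = (0, 2, 2)

v_3(39/14) = 1, so a_0 = ... = a_0 = 0. Factor out: x = 3^1 · u with u = 13/14 a unit in ℤ_3. Expand u iteratively via a_{v+i} = u_i mod 3, u_{i+1} = (u_i − a_{v+i})/3:
  u_0 = 13/14;  a_1 = 2;  u_1 = (u_0 − 2)/3 = -5/14
  u_1 = -5/14;  a_2 = 2;  u_2 = (u_1 − 2)/3 = -11/14
Digits: (0, 2, 2).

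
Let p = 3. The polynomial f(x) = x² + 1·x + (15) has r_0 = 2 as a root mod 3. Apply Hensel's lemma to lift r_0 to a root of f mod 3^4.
r_3 = 23 (mod 81)

Hensel: r_{i+1} = r_i − f(r_i)·(f′(r_i))^{-1} mod 3^{i+2}, f′(x) = 2x + 1. Iterate:
  r_0 = 2 (mod 3)
  r_1 = 5 (mod 9)
  r_2 = 23 (mod 27)
  r_3 = 23 (mod 81)
Final: r = 23 satisfies f(r) ≡ 0 mod 3^4.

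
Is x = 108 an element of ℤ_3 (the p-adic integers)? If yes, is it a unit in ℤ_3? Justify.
x ∈ ℤ_3 but not a unit; v_3(x) = 3 > 0

ℤ_3 = {x ∈ ℚ_3 : v_3(x) ≥ 0} and ℤ_3^× = {x ∈ ℤ_3 : v_3(x) = 0}. Here v_3(108) = v_3(num) − v_3(den) = 3; compare against these criteria.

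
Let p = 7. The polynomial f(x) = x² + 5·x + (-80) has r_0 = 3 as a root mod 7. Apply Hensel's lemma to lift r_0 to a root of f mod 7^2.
r_1 = 17 (mod 49)

Hensel: r_{i+1} = r_i − f(r_i)·(f′(r_i))^{-1} mod 7^{i+2}, f′(x) = 2x + 5. Iterate:
  r_0 = 3 (mod 7)
  r_1 = 17 (mod 49)
Final: r = 17 satisfies f(r) ≡ 0 mod 7^2.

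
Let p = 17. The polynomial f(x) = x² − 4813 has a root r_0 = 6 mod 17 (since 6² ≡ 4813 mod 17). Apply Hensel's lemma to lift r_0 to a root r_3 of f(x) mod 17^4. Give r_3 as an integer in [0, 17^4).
r_3 = 73497 (mod 83521)

Hensel's recurrence: r_{i+1} = r_i − f(r_i)·(f′(r_i))^{-1} mod 17^{i+2}, with f′(x) = 2x. Iterate:
  r_0 = 6 (mod 17)
  r_1 = 91 (mod 289)
  r_2 = 4715 (mod 4913)
  r_3 = 73497 (mod 83521)
Final: r_3 = 73497, and one checks f(r_3) ≡ 0 mod 17^4.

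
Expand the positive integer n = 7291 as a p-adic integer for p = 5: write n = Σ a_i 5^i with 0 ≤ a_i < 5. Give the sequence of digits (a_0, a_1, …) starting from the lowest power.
(a_0, a_1, …) = (1, 3, 1, 3, 1, 2)

Repeated division by 5 gives the digits low-to-high: 7291 = 1 + 3·5^1 + 1·5^2 + 3·5^3 + 1·5^4 + 2·5^5. Digit sequence: (1, 3, 1, 3, 1, 2).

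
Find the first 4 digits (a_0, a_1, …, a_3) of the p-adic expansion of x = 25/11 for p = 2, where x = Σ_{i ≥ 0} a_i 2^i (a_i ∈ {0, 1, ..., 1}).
(a_0, …, a_3) = (1, 1, 0, 1)

v_2(25/11) = 0 (numerator and denominator both coprime to 2), so x ∈ ℤ_2^×. Compute digits iteratively via a_i = x_i mod 2, x_{i+1} = (x_i − a_i)/2, with x_0 = x:
  x_0 = 25/11;  a_0 = 1;  x_1 = (x_0 − 1)/2 = 7/11
  x_1 = 7/11;  a_1 = 1;  x_2 = (x_1 − 1)/2 = -2/11
  x_2 = -2/11;  a_2 = 0;  x_3 = (x_2 − 0)/2 = -1/11
  x_3 = -1/11;  a_3 = 1;  x_4 = (x_3 − 1)/2 = -6/11
Digits: (1, 1, 0, 1).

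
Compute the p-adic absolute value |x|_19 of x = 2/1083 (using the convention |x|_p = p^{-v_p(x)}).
|2/1083|_19 = 361

Step 1 — compute v_19(x) by factoring powers of 19 out of the numerator and denominator: v_19(2/1083) = -2. Step 2 — apply |x|_p = p^{-v_p(x)} = 19^{2} = 361.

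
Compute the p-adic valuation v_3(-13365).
v_3(-13365) = 5

v_3(n) is the largest exponent k such that 3^k divides n. Factor out: -13365 = -3^5 · 55. (Sign doesn't affect v_p.) So v_3(-13365) = 5.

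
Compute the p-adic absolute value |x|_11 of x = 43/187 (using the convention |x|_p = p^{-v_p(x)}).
|43/187|_11 = 11

Step 1 — compute v_11(x) by factoring powers of 11 out of the numerator and denominator: v_11(43/187) = -1. Step 2 — apply |x|_p = p^{-v_p(x)} = 11^{1} = 11.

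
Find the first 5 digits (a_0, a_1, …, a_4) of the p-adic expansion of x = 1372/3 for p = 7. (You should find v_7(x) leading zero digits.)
(a_0, …, a_4) = (0, 0, 0, 6, 4)

v_7(1372/3) = 3, so a_0 = ... = a_2 = 0. Factor out: x = 7^3 · u with u = 4/3 a unit in ℤ_7. Expand u iteratively via a_{v+i} = u_i mod 7, u_{i+1} = (u_i − a_{v+i})/7:
  u_0 = 4/3;  a_3 = 6;  u_1 = (u_0 − 6)/7 = -2/3
  u_1 = -2/3;  a_4 = 4;  u_2 = (u_1 − 4)/7 = -2/3
Digits: (0, 0, 0, 6, 4).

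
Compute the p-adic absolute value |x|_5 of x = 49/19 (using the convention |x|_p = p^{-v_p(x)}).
|49/19|_5 = 1

Step 1 — compute v_5(x) by factoring powers of 5 out of the numerator and denominator: v_5(49/19) = 0. Step 2 — apply |x|_p = p^{-v_p(x)} = 5^{0} = 1.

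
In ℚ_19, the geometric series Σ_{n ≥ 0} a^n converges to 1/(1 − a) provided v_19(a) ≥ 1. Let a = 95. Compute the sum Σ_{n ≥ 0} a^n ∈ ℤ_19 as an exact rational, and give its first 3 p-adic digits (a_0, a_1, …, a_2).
Σ a^n = 1/(1 − a) = -1/94;  first 3 digits = (1, 5, 6)

v_19(a) = 1 ≥ 1, so the series converges in ℤ_19 to 1/(1 − a) = 1/(1 − 95) = -1/94. Expand this rational in ℤ_19: compute digits iteratively via d_i = x_i mod 19, x_{i+1} = (x_i − d_i)/19. The first 3 digits are (1, 5, 6).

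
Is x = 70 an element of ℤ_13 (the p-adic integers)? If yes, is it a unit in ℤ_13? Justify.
x ∈ ℤ_13^× (unit); v_13(x) = 0

ℤ_13 = {x ∈ ℚ_13 : v_13(x) ≥ 0} and ℤ_13^× = {x ∈ ℤ_13 : v_13(x) = 0}. Here v_13(70) = v_13(num) − v_13(den) = 0; compare against these criteria.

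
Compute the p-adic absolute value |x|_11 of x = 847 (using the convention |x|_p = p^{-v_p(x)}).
|847|_11 = 1/121

Step 1 — compute v_11(x) by factoring powers of 11 out of the numerator and denominator: v_11(847) = 2. Step 2 — apply |x|_p = p^{-v_p(x)} = 11^{-2} = 1/121.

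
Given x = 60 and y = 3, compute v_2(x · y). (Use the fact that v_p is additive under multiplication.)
v_2(180) = 2

v_p(x) = 2 (factor: 60 = 2^2 · 15); v_p(y) = 0 (factor: 3 = 2^0 · 3). Additivity: v_p(xy) = v_p(x) + v_p(y) = 2 + 0 = 2. (Direct check: xy = 180 = 2^2 · (45).)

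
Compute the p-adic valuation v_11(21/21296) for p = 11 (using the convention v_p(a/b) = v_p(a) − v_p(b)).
v_11(21/21296) = -3

Factor powers of 11 from the numerator and denominator of the reduced fraction: 21 = 11^0 · 21 and 21296 = 11^3 · 16. Apply v_p(a/b) = v_p(a) − v_p(b): v_11(21/21296) = 0 − 3 = -3.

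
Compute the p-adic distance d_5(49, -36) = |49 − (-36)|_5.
d_5(49, -36) = 1/5

Step 1 — x − y = 49 − (-36) = 85. Step 2 — v_5(85) = 1 (factor: 85 = (5^1 · 17); the sign does not affect v_p). Step 3 — |x − y|_5 = 5^{-1} = 1/5.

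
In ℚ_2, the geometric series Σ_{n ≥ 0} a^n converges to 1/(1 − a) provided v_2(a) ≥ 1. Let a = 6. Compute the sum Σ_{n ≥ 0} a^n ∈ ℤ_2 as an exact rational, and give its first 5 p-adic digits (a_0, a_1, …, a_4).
Σ a^n = 1/(1 − a) = -1/5;  first 5 digits = (1, 1, 0, 0, 1)

v_2(a) = 1 ≥ 1, so the series converges in ℤ_2 to 1/(1 − a) = 1/(1 − 6) = -1/5. Expand this rational in ℤ_2: compute digits iteratively via d_i = x_i mod 2, x_{i+1} = (x_i − d_i)/2. The first 5 digits are (1, 1, 0, 0, 1).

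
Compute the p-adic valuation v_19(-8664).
v_19(-8664) = 2

v_19(n) is the largest exponent k such that 19^k divides n. Factor out: -8664 = -19^2 · 24. (Sign doesn't affect v_p.) So v_19(-8664) = 2.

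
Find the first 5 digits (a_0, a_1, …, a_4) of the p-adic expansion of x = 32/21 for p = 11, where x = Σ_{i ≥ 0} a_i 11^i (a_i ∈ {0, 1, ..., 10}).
(a_0, …, a_4) = (1, 10, 8, 6, 2)

v_11(32/21) = 0 (numerator and denominator both coprime to 11), so x ∈ ℤ_11^×. Compute digits iteratively via a_i = x_i mod 11, x_{i+1} = (x_i − a_i)/11, with x_0 = x:
  x_0 = 32/21;  a_0 = 1;  x_1 = (x_0 − 1)/11 = 1/21
  x_1 = 1/21;  a_1 = 10;  x_2 = (x_1 − 10)/11 = -19/21
  x_2 = -19/21;  a_2 = 8;  x_3 = (x_2 − 8)/11 = -17/21
  x_3 = -17/21;  a_3 = 6;  x_4 = (x_3 − 6)/11 = -13/21
  x_4 = -13/21;  a_4 = 2;  x_5 = (x_4 − 2)/11 = -5/21
Digits: (1, 10, 8, 6, 2).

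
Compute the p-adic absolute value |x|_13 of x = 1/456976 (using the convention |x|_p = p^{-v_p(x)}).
|1/456976|_13 = 28561

Step 1 — compute v_13(x) by factoring powers of 13 out of the numerator and denominator: v_13(1/456976) = -4. Step 2 — apply |x|_p = p^{-v_p(x)} = 13^{4} = 28561.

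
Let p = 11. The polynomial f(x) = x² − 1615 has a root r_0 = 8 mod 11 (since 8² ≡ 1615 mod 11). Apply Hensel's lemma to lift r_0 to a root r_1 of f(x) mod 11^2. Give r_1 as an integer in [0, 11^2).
r_1 = 52 (mod 121)

Hensel's recurrence: r_{i+1} = r_i − f(r_i)·(f′(r_i))^{-1} mod 11^{i+2}, with f′(x) = 2x. Iterate:
  r_0 = 8 (mod 11)
  r_1 = 52 (mod 121)
Final: r_1 = 52, and one checks f(r_1) ≡ 0 mod 11^2.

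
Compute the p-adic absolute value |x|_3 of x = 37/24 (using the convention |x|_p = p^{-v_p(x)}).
|37/24|_3 = 3

Step 1 — compute v_3(x) by factoring powers of 3 out of the numerator and denominator: v_3(37/24) = -1. Step 2 — apply |x|_p = p^{-v_p(x)} = 3^{1} = 3.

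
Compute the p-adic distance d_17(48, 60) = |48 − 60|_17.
d_17(48, 60) = 1

Step 1 — x − y = 48 − 60 = -12. Step 2 — v_17(-12) = 0 (factor: -12 = −(17^0 · 12); the sign does not affect v_p). Step 3 — |x − y|_17 = 17^{0} = 1.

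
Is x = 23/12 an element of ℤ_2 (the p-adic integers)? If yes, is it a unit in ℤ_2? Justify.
x ∉ ℤ_2 (v_2(x) = -2 < 0)

ℤ_2 = {x ∈ ℚ_2 : v_2(x) ≥ 0} and ℤ_2^× = {x ∈ ℤ_2 : v_2(x) = 0}. Here v_2(23/12) = v_2(num) − v_2(den) = -2; compare against these criteria.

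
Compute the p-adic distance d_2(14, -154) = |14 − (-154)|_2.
d_2(14, -154) = 1/8

Step 1 — x − y = 14 − (-154) = 168. Step 2 — v_2(168) = 3 (factor: 168 = (2^3 · 21); the sign does not affect v_p). Step 3 — |x − y|_2 = 2^{-3} = 1/8.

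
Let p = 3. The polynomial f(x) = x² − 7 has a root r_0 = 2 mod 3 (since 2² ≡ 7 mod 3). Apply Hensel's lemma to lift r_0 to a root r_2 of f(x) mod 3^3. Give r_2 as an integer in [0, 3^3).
r_2 = 14 (mod 27)

Hensel's recurrence: r_{i+1} = r_i − f(r_i)·(f′(r_i))^{-1} mod 3^{i+2}, with f′(x) = 2x. Iterate:
  r_0 = 2 (mod 3)
  r_1 = 5 (mod 9)
  r_2 = 14 (mod 27)
Final: r_2 = 14, and one checks f(r_2) ≡ 0 mod 3^3.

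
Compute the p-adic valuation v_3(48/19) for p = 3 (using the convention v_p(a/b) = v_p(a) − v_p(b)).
v_3(48/19) = 1

Factor powers of 3 from the numerator and denominator of the reduced fraction: 48 = 3^1 · 16 and 19 = 3^0 · 19. Apply v_p(a/b) = v_p(a) − v_p(b): v_3(48/19) = 1 − 0 = 1.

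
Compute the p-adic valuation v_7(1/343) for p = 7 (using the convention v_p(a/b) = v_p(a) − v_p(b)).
v_7(1/343) = -3

Factor powers of 7 from the numerator and denominator of the reduced fraction: 1 = 7^0 · 1 and 343 = 7^3 · 1. Apply v_p(a/b) = v_p(a) − v_p(b): v_7(1/343) = 0 − 3 = -3.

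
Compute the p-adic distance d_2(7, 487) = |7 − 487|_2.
d_2(7, 487) = 1/32

Step 1 — x − y = 7 − 487 = -480. Step 2 — v_2(-480) = 5 (factor: -480 = −(2^5 · 15); the sign does not affect v_p). Step 3 — |x − y|_2 = 2^{-5} = 1/32.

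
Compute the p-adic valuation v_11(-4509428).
v_11(-4509428) = 5

v_11(n) is the largest exponent k such that 11^k divides n. Factor out: -4509428 = -11^5 · 28. (Sign doesn't affect v_p.) So v_11(-4509428) = 5.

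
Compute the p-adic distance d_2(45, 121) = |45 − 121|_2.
d_2(45, 121) = 1/4

Step 1 — x − y = 45 − 121 = -76. Step 2 — v_2(-76) = 2 (factor: -76 = −(2^2 · 19); the sign does not affect v_p). Step 3 — |x − y|_2 = 2^{-2} = 1/4.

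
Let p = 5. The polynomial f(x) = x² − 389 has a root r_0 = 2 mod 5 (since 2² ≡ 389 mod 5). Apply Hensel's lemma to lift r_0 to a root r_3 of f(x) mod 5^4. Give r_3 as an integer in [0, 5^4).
r_3 = 167 (mod 625)

Hensel's recurrence: r_{i+1} = r_i − f(r_i)·(f′(r_i))^{-1} mod 5^{i+2}, with f′(x) = 2x. Iterate:
  r_0 = 2 (mod 5)
  r_1 = 17 (mod 25)
  r_2 = 42 (mod 125)
  r_3 = 167 (mod 625)
Final: r_3 = 167, and one checks f(r_3) ≡ 0 mod 5^4.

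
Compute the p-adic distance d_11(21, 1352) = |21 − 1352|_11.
d_11(21, 1352) = 1/1331

Step 1 — x − y = 21 − 1352 = -1331. Step 2 — v_11(-1331) = 3 (factor: -1331 = −(11^3 · 1); the sign does not affect v_p). Step 3 — |x − y|_11 = 11^{-3} = 1/1331.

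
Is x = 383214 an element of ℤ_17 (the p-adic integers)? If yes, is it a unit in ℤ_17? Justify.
x ∈ ℤ_17 but not a unit; v_17(x) = 3 > 0

ℤ_17 = {x ∈ ℚ_17 : v_17(x) ≥ 0} and ℤ_17^× = {x ∈ ℤ_17 : v_17(x) = 0}. Here v_17(383214) = v_17(num) − v_17(den) = 3; compare against these criteria.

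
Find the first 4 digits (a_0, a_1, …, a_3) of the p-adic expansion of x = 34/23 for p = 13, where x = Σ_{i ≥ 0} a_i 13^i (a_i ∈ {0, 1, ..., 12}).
(a_0, …, a_3) = (6, 7, 0, 9)

v_13(34/23) = 0 (numerator and denominator both coprime to 13), so x ∈ ℤ_13^×. Compute digits iteratively via a_i = x_i mod 13, x_{i+1} = (x_i − a_i)/13, with x_0 = x:
  x_0 = 34/23;  a_0 = 6;  x_1 = (x_0 − 6)/13 = -8/23
  x_1 = -8/23;  a_1 = 7;  x_2 = (x_1 − 7)/13 = -13/23
  x_2 = -13/23;  a_2 = 0;  x_3 = (x_2 − 0)/13 = -1/23
  x_3 = -1/23;  a_3 = 9;  x_4 = (x_3 − 9)/13 = -16/23
Digits: (6, 7, 0, 9).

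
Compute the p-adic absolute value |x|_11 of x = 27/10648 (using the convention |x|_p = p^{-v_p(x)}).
|27/10648|_11 = 1331

Step 1 — compute v_11(x) by factoring powers of 11 out of the numerator and denominator: v_11(27/10648) = -3. Step 2 — apply |x|_p = p^{-v_p(x)} = 11^{3} = 1331.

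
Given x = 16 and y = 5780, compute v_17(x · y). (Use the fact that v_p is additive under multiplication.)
v_17(92480) = 2

v_p(x) = 0 (factor: 16 = 17^0 · 16); v_p(y) = 2 (factor: 5780 = 17^2 · 20). Additivity: v_p(xy) = v_p(x) + v_p(y) = 0 + 2 = 2. (Direct check: xy = 92480 = 17^2 · (320).)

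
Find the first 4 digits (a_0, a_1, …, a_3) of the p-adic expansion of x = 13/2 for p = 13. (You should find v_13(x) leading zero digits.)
(a_0, …, a_3) = (0, 7, 6, 6)

v_13(13/2) = 1, so a_0 = ... = a_0 = 0. Factor out: x = 13^1 · u with u = 1/2 a unit in ℤ_13. Expand u iteratively via a_{v+i} = u_i mod 13, u_{i+1} = (u_i − a_{v+i})/13:
  u_0 = 1/2;  a_1 = 7;  u_1 = (u_0 − 7)/13 = -1/2
  u_1 = -1/2;  a_2 = 6;  u_2 = (u_1 − 6)/13 = -1/2
  u_2 = -1/2;  a_3 = 6;  u_3 = (u_2 − 6)/13 = -1/2
Digits: (0, 7, 6, 6).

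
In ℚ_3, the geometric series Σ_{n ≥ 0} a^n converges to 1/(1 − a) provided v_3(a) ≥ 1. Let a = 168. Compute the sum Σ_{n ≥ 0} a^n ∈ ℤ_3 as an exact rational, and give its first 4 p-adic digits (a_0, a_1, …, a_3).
Σ a^n = 1/(1 − a) = -1/167;  first 4 digits = (1, 2, 1, 0)

v_3(a) = 1 ≥ 1, so the series converges in ℤ_3 to 1/(1 − a) = 1/(1 − 168) = -1/167. Expand this rational in ℤ_3: compute digits iteratively via d_i = x_i mod 3, x_{i+1} = (x_i − d_i)/3. The first 4 digits are (1, 2, 1, 0).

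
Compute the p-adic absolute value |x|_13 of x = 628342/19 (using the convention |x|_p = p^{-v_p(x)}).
|628342/19|_13 = 1/28561

Step 1 — compute v_13(x) by factoring powers of 13 out of the numerator and denominator: v_13(628342/19) = 4. Step 2 — apply |x|_p = p^{-v_p(x)} = 13^{-4} = 1/28561.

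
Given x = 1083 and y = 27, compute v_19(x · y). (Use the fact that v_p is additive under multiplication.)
v_19(29241) = 2

v_p(x) = 2 (factor: 1083 = 19^2 · 3); v_p(y) = 0 (factor: 27 = 19^0 · 27). Additivity: v_p(xy) = v_p(x) + v_p(y) = 2 + 0 = 2. (Direct check: xy = 29241 = 19^2 · (81).)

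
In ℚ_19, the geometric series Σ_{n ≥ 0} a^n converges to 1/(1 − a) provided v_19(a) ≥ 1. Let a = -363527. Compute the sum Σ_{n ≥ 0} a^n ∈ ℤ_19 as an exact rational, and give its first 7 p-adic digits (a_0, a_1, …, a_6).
Σ a^n = 1/(1 − a) = 1/363528;  first 7 digits = (1, 0, 0, 4, 16, 18, 15)

v_19(a) = 3 ≥ 1, so the series converges in ℤ_19 to 1/(1 − a) = 1/(1 − (-363527)) = 1/363528. Expand this rational in ℤ_19: compute digits iteratively via d_i = x_i mod 19, x_{i+1} = (x_i − d_i)/19. The first 7 digits are (1, 0, 0, 4, 16, 18, 15).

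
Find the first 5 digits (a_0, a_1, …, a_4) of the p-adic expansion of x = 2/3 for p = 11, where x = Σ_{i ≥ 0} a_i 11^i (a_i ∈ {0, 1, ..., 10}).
(a_0, …, a_4) = (8, 3, 7, 3, 7)

v_11(2/3) = 0 (numerator and denominator both coprime to 11), so x ∈ ℤ_11^×. Compute digits iteratively via a_i = x_i mod 11, x_{i+1} = (x_i − a_i)/11, with x_0 = x:
  x_0 = 2/3;  a_0 = 8;  x_1 = (x_0 − 8)/11 = -2/3
  x_1 = -2/3;  a_1 = 3;  x_2 = (x_1 − 3)/11 = -1/3
  x_2 = -1/3;  a_2 = 7;  x_3 = (x_2 − 7)/11 = -2/3
  x_3 = -2/3;  a_3 = 3;  x_4 = (x_3 − 3)/11 = -1/3
  x_4 = -1/3;  a_4 = 7;  x_5 = (x_4 − 7)/11 = -2/3
Digits: (8, 3, 7, 3, 7).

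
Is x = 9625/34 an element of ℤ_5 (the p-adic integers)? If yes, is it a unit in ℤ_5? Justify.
x ∈ ℤ_5 but not a unit; v_5(x) = 3 > 0

ℤ_5 = {x ∈ ℚ_5 : v_5(x) ≥ 0} and ℤ_5^× = {x ∈ ℤ_5 : v_5(x) = 0}. Here v_5(9625/34) = v_5(num) − v_5(den) = 3; compare against these criteria.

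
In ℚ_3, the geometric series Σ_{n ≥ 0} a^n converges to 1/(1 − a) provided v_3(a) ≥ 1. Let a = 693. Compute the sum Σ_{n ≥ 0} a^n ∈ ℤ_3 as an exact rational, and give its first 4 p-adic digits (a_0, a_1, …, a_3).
Σ a^n = 1/(1 − a) = -1/692;  first 4 digits = (1, 0, 2, 1)

v_3(a) = 2 ≥ 1, so the series converges in ℤ_3 to 1/(1 − a) = 1/(1 − 693) = -1/692. Expand this rational in ℤ_3: compute digits iteratively via d_i = x_i mod 3, x_{i+1} = (x_i − d_i)/3. The first 4 digits are (1, 0, 2, 1).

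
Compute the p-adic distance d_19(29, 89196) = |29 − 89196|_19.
d_19(29, 89196) = 1/6859

Step 1 — x − y = 29 − 89196 = -89167. Step 2 — v_19(-89167) = 3 (factor: -89167 = −(19^3 · 13); the sign does not affect v_p). Step 3 — |x − y|_19 = 19^{-3} = 1/6859.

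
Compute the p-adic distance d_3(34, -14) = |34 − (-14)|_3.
d_3(34, -14) = 1/3

Step 1 — x − y = 34 − (-14) = 48. Step 2 — v_3(48) = 1 (factor: 48 = (3^1 · 16); the sign does not affect v_p). Step 3 — |x − y|_3 = 3^{-1} = 1/3.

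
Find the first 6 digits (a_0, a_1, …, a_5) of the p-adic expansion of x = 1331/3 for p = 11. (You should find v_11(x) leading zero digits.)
(a_0, …, a_5) = (0, 0, 0, 4, 7, 3)

v_11(1331/3) = 3, so a_0 = ... = a_2 = 0. Factor out: x = 11^3 · u with u = 1/3 a unit in ℤ_11. Expand u iteratively via a_{v+i} = u_i mod 11, u_{i+1} = (u_i − a_{v+i})/11:
  u_0 = 1/3;  a_3 = 4;  u_1 = (u_0 − 4)/11 = -1/3
  u_1 = -1/3;  a_4 = 7;  u_2 = (u_1 − 7)/11 = -2/3
  u_2 = -2/3;  a_5 = 3;  u_3 = (u_2 − 3)/11 = -1/3
Digits: (0, 0, 0, 4, 7, 3).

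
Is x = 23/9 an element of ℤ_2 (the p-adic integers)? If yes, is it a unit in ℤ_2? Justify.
x ∈ ℤ_2^× (unit); v_2(x) = 0

ℤ_2 = {x ∈ ℚ_2 : v_2(x) ≥ 0} and ℤ_2^× = {x ∈ ℤ_2 : v_2(x) = 0}. Here v_2(23/9) = v_2(num) − v_2(den) = 0; compare against these criteria.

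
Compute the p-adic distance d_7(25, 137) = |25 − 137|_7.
d_7(25, 137) = 1/7

Step 1 — x − y = 25 − 137 = -112. Step 2 — v_7(-112) = 1 (factor: -112 = −(7^1 · 16); the sign does not affect v_p). Step 3 — |x − y|_7 = 7^{-1} = 1/7.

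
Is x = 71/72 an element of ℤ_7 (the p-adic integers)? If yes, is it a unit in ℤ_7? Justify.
x ∈ ℤ_7^× (unit); v_7(x) = 0

ℤ_7 = {x ∈ ℚ_7 : v_7(x) ≥ 0} and ℤ_7^× = {x ∈ ℤ_7 : v_7(x) = 0}. Here v_7(71/72) = v_7(num) − v_7(den) = 0; compare against these criteria.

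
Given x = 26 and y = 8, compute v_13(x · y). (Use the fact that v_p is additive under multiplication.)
v_13(208) = 1

v_p(x) = 1 (factor: 26 = 13^1 · 2); v_p(y) = 0 (factor: 8 = 13^0 · 8). Additivity: v_p(xy) = v_p(x) + v_p(y) = 1 + 0 = 1. (Direct check: xy = 208 = 13^1 · (16).)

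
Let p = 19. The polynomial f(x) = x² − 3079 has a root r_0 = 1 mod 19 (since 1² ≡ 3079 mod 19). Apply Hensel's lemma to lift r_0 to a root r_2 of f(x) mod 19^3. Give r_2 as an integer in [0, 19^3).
r_2 = 457 (mod 6859)

Hensel's recurrence: r_{i+1} = r_i − f(r_i)·(f′(r_i))^{-1} mod 19^{i+2}, with f′(x) = 2x. Iterate:
  r_0 = 1 (mod 19)
  r_1 = 96 (mod 361)
  r_2 = 457 (mod 6859)
Final: r_2 = 457, and one checks f(r_2) ≡ 0 mod 19^3.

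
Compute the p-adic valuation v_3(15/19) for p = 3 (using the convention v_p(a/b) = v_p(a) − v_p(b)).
v_3(15/19) = 1

Factor powers of 3 from the numerator and denominator of the reduced fraction: 15 = 3^1 · 5 and 19 = 3^0 · 19. Apply v_p(a/b) = v_p(a) − v_p(b): v_3(15/19) = 1 − 0 = 1.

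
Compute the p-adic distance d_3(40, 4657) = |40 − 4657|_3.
d_3(40, 4657) = 1/243

Step 1 — x − y = 40 − 4657 = -4617. Step 2 — v_3(-4617) = 5 (factor: -4617 = −(3^5 · 19); the sign does not affect v_p). Step 3 — |x − y|_3 = 3^{-5} = 1/243.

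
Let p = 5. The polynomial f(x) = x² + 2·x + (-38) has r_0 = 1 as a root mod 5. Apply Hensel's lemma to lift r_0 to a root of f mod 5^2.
r_1 = 16 (mod 25)

Hensel: r_{i+1} = r_i − f(r_i)·(f′(r_i))^{-1} mod 5^{i+2}, f′(x) = 2x + 2. Iterate:
  r_0 = 1 (mod 5)
  r_1 = 16 (mod 25)
Final: r = 16 satisfies f(r) ≡ 0 mod 5^2.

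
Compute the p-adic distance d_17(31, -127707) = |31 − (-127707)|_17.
d_17(31, -127707) = 1/4913

Step 1 — x − y = 31 − (-127707) = 127738. Step 2 — v_17(127738) = 3 (factor: 127738 = (17^3 · 26); the sign does not affect v_p). Step 3 — |x − y|_17 = 17^{-3} = 1/4913.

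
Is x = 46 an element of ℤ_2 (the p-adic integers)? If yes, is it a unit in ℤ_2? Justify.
x ∈ ℤ_2 but not a unit; v_2(x) = 1 > 0

ℤ_2 = {x ∈ ℚ_2 : v_2(x) ≥ 0} and ℤ_2^× = {x ∈ ℤ_2 : v_2(x) = 0}. Here v_2(46) = v_2(num) − v_2(den) = 1; compare against these criteria.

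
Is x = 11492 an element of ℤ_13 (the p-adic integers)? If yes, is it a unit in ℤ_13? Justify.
x ∈ ℤ_13 but not a unit; v_13(x) = 2 > 0

ℤ_13 = {x ∈ ℚ_13 : v_13(x) ≥ 0} and ℤ_13^× = {x ∈ ℤ_13 : v_13(x) = 0}. Here v_13(11492) = v_13(num) − v_13(den) = 2; compare against these criteria.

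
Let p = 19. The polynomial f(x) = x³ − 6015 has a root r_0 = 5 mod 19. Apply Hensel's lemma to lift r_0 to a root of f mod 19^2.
r_1 = 252 (mod 361)

Hensel: r_{i+1} = r_i − f(r_i)/f′(r_i) mod 19^{i+2}, where f′(x) = 3x². Iterate:
  r_0 = 5 (mod 19)
  r_1 = 252 (mod 361)
Final: r = 252 with f(r) ≡ 0 mod 19^2.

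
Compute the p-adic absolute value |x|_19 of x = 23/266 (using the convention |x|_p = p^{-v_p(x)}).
|23/266|_19 = 19

Step 1 — compute v_19(x) by factoring powers of 19 out of the numerator and denominator: v_19(23/266) = -1. Step 2 — apply |x|_p = p^{-v_p(x)} = 19^{1} = 19.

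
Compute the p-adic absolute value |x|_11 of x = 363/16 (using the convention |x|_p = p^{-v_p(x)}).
|363/16|_11 = 1/121

Step 1 — compute v_11(x) by factoring powers of 11 out of the numerator and denominator: v_11(363/16) = 2. Step 2 — apply |x|_p = p^{-v_p(x)} = 11^{-2} = 1/121.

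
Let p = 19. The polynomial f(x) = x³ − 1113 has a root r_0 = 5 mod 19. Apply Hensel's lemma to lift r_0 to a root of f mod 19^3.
r_2 = 4432 (mod 6859)

Hensel: r_{i+1} = r_i − f(r_i)/f′(r_i) mod 19^{i+2}, where f′(x) = 3x². Iterate:
  r_0 = 5 (mod 19)
  r_1 = 100 (mod 361)
  r_2 = 4432 (mod 6859)
Final: r = 4432 with f(r) ≡ 0 mod 19^3.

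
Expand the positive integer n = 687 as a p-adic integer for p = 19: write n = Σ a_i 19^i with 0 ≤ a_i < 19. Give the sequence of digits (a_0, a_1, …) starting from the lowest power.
(a_0, a_1, …) = (3, 17, 1)

Repeated division by 19 gives the digits low-to-high: 687 = 3 + 17·19^1 + 1·19^2. Digit sequence: (3, 17, 1).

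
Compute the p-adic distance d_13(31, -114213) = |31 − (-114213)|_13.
d_13(31, -114213) = 1/28561

Step 1 — x − y = 31 − (-114213) = 114244. Step 2 — v_13(114244) = 4 (factor: 114244 = (13^4 · 4); the sign does not affect v_p). Step 3 — |x − y|_13 = 13^{-4} = 1/28561.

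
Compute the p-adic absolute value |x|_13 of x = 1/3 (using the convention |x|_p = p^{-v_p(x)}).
|1/3|_13 = 1

Step 1 — compute v_13(x) by factoring powers of 13 out of the numerator and denominator: v_13(1/3) = 0. Step 2 — apply |x|_p = p^{-v_p(x)} = 13^{0} = 1.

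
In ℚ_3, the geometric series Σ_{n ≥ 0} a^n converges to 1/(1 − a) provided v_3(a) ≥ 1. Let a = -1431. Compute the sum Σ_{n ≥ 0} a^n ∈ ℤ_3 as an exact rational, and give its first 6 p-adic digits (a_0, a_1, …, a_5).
Σ a^n = 1/(1 − a) = 1/1432;  first 6 digits = (1, 0, 0, 1, 0, 0)

v_3(a) = 3 ≥ 1, so the series converges in ℤ_3 to 1/(1 − a) = 1/(1 − (-1431)) = 1/1432. Expand this rational in ℤ_3: compute digits iteratively via d_i = x_i mod 3, x_{i+1} = (x_i − d_i)/3. The first 6 digits are (1, 0, 0, 1, 0, 0).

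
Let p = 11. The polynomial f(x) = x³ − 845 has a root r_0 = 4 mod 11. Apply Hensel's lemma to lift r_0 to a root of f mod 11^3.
r_2 = 895 (mod 1331)

Hensel: r_{i+1} = r_i − f(r_i)/f′(r_i) mod 11^{i+2}, where f′(x) = 3x². Iterate:
  r_0 = 4 (mod 11)
  r_1 = 48 (mod 121)
  r_2 = 895 (mod 1331)
Final: r = 895 with f(r) ≡ 0 mod 11^3.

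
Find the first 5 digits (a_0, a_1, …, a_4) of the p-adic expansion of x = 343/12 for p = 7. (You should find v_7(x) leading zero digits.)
(a_0, …, a_4) = (0, 0, 0, 3, 6)

v_7(343/12) = 3, so a_0 = ... = a_2 = 0. Factor out: x = 7^3 · u with u = 1/12 a unit in ℤ_7. Expand u iteratively via a_{v+i} = u_i mod 7, u_{i+1} = (u_i − a_{v+i})/7:
  u_0 = 1/12;  a_3 = 3;  u_1 = (u_0 − 3)/7 = -5/12
  u_1 = -5/12;  a_4 = 6;  u_2 = (u_1 − 6)/7 = -11/12
Digits: (0, 0, 0, 3, 6).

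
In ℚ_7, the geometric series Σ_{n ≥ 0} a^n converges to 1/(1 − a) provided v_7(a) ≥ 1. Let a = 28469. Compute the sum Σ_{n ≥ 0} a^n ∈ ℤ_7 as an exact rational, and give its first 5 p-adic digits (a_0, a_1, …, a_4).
Σ a^n = 1/(1 − a) = -1/28468;  first 5 digits = (1, 0, 0, 6, 4)

v_7(a) = 3 ≥ 1, so the series converges in ℤ_7 to 1/(1 − a) = 1/(1 − 28469) = -1/28468. Expand this rational in ℤ_7: compute digits iteratively via d_i = x_i mod 7, x_{i+1} = (x_i − d_i)/7. The first 5 digits are (1, 0, 0, 6, 4).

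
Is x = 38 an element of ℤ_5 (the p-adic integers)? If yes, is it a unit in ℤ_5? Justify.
x ∈ ℤ_5^× (unit); v_5(x) = 0

ℤ_5 = {x ∈ ℚ_5 : v_5(x) ≥ 0} and ℤ_5^× = {x ∈ ℤ_5 : v_5(x) = 0}. Here v_5(38) = v_5(num) − v_5(den) = 0; compare against these criteria.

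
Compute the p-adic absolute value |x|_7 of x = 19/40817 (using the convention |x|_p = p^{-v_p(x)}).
|19/40817|_7 = 2401

Step 1 — compute v_7(x) by factoring powers of 7 out of the numerator and denominator: v_7(19/40817) = -4. Step 2 — apply |x|_p = p^{-v_p(x)} = 7^{4} = 2401.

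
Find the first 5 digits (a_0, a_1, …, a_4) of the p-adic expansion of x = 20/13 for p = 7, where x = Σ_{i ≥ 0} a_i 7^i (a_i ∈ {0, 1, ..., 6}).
(a_0, …, a_4) = (1, 6, 4, 2, 5)

v_7(20/13) = 0 (numerator and denominator both coprime to 7), so x ∈ ℤ_7^×. Compute digits iteratively via a_i = x_i mod 7, x_{i+1} = (x_i − a_i)/7, with x_0 = x:
  x_0 = 20/13;  a_0 = 1;  x_1 = (x_0 − 1)/7 = 1/13
  x_1 = 1/13;  a_1 = 6;  x_2 = (x_1 − 6)/7 = -11/13
  x_2 = -11/13;  a_2 = 4;  x_3 = (x_2 − 4)/7 = -9/13
  x_3 = -9/13;  a_3 = 2;  x_4 = (x_3 − 2)/7 = -5/13
  x_4 = -5/13;  a_4 = 5;  x_5 = (x_4 − 5)/7 = -10/13
Digits: (1, 6, 4, 2, 5).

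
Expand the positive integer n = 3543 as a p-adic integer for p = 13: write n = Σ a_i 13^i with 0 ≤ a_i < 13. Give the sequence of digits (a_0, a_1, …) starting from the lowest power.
(a_0, a_1, …) = (7, 12, 7, 1)

Repeated division by 13 gives the digits low-to-high: 3543 = 7 + 12·13^1 + 7·13^2 + 1·13^3. Digit sequence: (7, 12, 7, 1).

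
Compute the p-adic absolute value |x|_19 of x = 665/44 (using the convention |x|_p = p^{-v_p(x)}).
|665/44|_19 = 1/19

Step 1 — compute v_19(x) by factoring powers of 19 out of the numerator and denominator: v_19(665/44) = 1. Step 2 — apply |x|_p = p^{-v_p(x)} = 19^{-1} = 1/19.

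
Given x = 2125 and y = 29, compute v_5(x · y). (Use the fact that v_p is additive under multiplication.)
v_5(61625) = 3

v_p(x) = 3 (factor: 2125 = 5^3 · 17); v_p(y) = 0 (factor: 29 = 5^0 · 29). Additivity: v_p(xy) = v_p(x) + v_p(y) = 3 + 0 = 3. (Direct check: xy = 61625 = 5^3 · (493).)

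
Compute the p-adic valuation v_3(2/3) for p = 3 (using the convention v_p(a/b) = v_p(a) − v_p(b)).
v_3(2/3) = -1

Factor powers of 3 from the numerator and denominator of the reduced fraction: 2 = 3^0 · 2 and 3 = 3^1 · 1. Apply v_p(a/b) = v_p(a) − v_p(b): v_3(2/3) = 0 − 1 = -1.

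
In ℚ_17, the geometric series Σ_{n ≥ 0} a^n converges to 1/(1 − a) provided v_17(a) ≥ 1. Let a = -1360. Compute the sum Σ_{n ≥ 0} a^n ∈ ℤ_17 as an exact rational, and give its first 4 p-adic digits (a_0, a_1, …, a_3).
Σ a^n = 1/(1 − a) = 1/1361;  first 4 digits = (1, 5, 3, 8)

v_17(a) = 1 ≥ 1, so the series converges in ℤ_17 to 1/(1 − a) = 1/(1 − (-1360)) = 1/1361. Expand this rational in ℤ_17: compute digits iteratively via d_i = x_i mod 17, x_{i+1} = (x_i − d_i)/17. The first 4 digits are (1, 5, 3, 8).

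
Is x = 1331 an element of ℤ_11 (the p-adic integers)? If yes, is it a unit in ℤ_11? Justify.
x ∈ ℤ_11 but not a unit; v_11(x) = 3 > 0

ℤ_11 = {x ∈ ℚ_11 : v_11(x) ≥ 0} and ℤ_11^× = {x ∈ ℤ_11 : v_11(x) = 0}. Here v_11(1331) = v_11(num) − v_11(den) = 3; compare against these criteria.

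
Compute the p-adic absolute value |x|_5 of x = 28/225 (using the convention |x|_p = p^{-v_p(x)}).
|28/225|_5 = 25

Step 1 — compute v_5(x) by factoring powers of 5 out of the numerator and denominator: v_5(28/225) = -2. Step 2 — apply |x|_p = p^{-v_p(x)} = 5^{2} = 25.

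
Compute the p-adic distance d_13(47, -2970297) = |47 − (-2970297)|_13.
d_13(47, -2970297) = 1/371293

Step 1 — x − y = 47 − (-2970297) = 2970344. Step 2 — v_13(2970344) = 5 (factor: 2970344 = (13^5 · 8); the sign does not affect v_p). Step 3 — |x − y|_13 = 13^{-5} = 1/371293.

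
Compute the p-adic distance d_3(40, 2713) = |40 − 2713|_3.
d_3(40, 2713) = 1/243

Step 1 — x − y = 40 − 2713 = -2673. Step 2 — v_3(-2673) = 5 (factor: -2673 = −(3^5 · 11); the sign does not affect v_p). Step 3 — |x − y|_3 = 3^{-5} = 1/243.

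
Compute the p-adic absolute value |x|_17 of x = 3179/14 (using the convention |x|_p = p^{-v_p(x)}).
|3179/14|_17 = 1/289

Step 1 — compute v_17(x) by factoring powers of 17 out of the numerator and denominator: v_17(3179/14) = 2. Step 2 — apply |x|_p = p^{-v_p(x)} = 17^{-2} = 1/289.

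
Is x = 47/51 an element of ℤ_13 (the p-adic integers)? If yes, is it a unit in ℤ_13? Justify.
x ∈ ℤ_13^× (unit); v_13(x) = 0

ℤ_13 = {x ∈ ℚ_13 : v_13(x) ≥ 0} and ℤ_13^× = {x ∈ ℤ_13 : v_13(x) = 0}. Here v_13(47/51) = v_13(num) − v_13(den) = 0; compare against these criteria.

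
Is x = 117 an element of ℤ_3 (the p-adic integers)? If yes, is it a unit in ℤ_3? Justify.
x ∈ ℤ_3 but not a unit; v_3(x) = 2 > 0

ℤ_3 = {x ∈ ℚ_3 : v_3(x) ≥ 0} and ℤ_3^× = {x ∈ ℤ_3 : v_3(x) = 0}. Here v_3(117) = v_3(num) − v_3(den) = 2; compare against these criteria.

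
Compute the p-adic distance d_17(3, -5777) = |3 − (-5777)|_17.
d_17(3, -5777) = 1/289

Step 1 — x − y = 3 − (-5777) = 5780. Step 2 — v_17(5780) = 2 (factor: 5780 = (17^2 · 20); the sign does not affect v_p). Step 3 — |x − y|_17 = 17^{-2} = 1/289.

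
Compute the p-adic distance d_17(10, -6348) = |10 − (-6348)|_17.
d_17(10, -6348) = 1/289

Step 1 — x − y = 10 − (-6348) = 6358. Step 2 — v_17(6358) = 2 (factor: 6358 = (17^2 · 22); the sign does not affect v_p). Step 3 — |x − y|_17 = 17^{-2} = 1/289.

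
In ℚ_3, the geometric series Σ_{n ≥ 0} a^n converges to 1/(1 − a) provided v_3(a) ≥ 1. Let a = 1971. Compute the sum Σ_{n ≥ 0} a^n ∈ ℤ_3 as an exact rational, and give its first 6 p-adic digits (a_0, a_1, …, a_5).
Σ a^n = 1/(1 − a) = -1/1970;  first 6 digits = (1, 0, 0, 1, 0, 2)

v_3(a) = 3 ≥ 1, so the series converges in ℤ_3 to 1/(1 − a) = 1/(1 − 1971) = -1/1970. Expand this rational in ℤ_3: compute digits iteratively via d_i = x_i mod 3, x_{i+1} = (x_i − d_i)/3. The first 6 digits are (1, 0, 0, 1, 0, 2).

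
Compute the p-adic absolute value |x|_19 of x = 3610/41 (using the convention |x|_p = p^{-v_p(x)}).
|3610/41|_19 = 1/361

Step 1 — compute v_19(x) by factoring powers of 19 out of the numerator and denominator: v_19(3610/41) = 2. Step 2 — apply |x|_p = p^{-v_p(x)} = 19^{-2} = 1/361.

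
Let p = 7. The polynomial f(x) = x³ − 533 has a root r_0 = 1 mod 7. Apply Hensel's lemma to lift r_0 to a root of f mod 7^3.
r_2 = 211 (mod 343)

Hensel: r_{i+1} = r_i − f(r_i)/f′(r_i) mod 7^{i+2}, where f′(x) = 3x². Iterate:
  r_0 = 1 (mod 7)
  r_1 = 15 (mod 49)
  r_2 = 211 (mod 343)
Final: r = 211 with f(r) ≡ 0 mod 7^3.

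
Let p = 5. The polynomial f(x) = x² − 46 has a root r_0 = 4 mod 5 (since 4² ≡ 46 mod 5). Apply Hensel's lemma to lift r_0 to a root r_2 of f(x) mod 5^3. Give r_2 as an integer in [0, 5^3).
r_2 = 89 (mod 125)

Hensel's recurrence: r_{i+1} = r_i − f(r_i)·(f′(r_i))^{-1} mod 5^{i+2}, with f′(x) = 2x. Iterate:
  r_0 = 4 (mod 5)
  r_1 = 14 (mod 25)
  r_2 = 89 (mod 125)
Final: r_2 = 89, and one checks f(r_2) ≡ 0 mod 5^3.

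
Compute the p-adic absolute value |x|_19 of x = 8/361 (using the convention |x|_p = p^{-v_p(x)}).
|8/361|_19 = 361

Step 1 — compute v_19(x) by factoring powers of 19 out of the numerator and denominator: v_19(8/361) = -2. Step 2 — apply |x|_p = p^{-v_p(x)} = 19^{2} = 361.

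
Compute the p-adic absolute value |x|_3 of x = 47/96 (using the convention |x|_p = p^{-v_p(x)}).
|47/96|_3 = 3

Step 1 — compute v_3(x) by factoring powers of 3 out of the numerator and denominator: v_3(47/96) = -1. Step 2 — apply |x|_p = p^{-v_p(x)} = 3^{1} = 3.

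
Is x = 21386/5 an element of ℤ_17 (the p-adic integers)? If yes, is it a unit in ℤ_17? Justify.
x ∈ ℤ_17 but not a unit; v_17(x) = 2 > 0

ℤ_17 = {x ∈ ℚ_17 : v_17(x) ≥ 0} and ℤ_17^× = {x ∈ ℤ_17 : v_17(x) = 0}. Here v_17(21386/5) = v_17(num) − v_17(den) = 2; compare against these criteria.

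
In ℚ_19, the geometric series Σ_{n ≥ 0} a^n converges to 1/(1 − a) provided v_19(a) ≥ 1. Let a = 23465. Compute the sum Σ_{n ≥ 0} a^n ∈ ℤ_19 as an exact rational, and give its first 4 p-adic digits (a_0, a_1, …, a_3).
Σ a^n = 1/(1 − a) = -1/23464;  first 4 digits = (1, 0, 8, 3)

v_19(a) = 2 ≥ 1, so the series converges in ℤ_19 to 1/(1 − a) = 1/(1 − 23465) = -1/23464. Expand this rational in ℤ_19: compute digits iteratively via d_i = x_i mod 19, x_{i+1} = (x_i − d_i)/19. The first 4 digits are (1, 0, 8, 3).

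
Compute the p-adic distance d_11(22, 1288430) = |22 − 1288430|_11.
d_11(22, 1288430) = 1/161051

Step 1 — x − y = 22 − 1288430 = -1288408. Step 2 — v_11(-1288408) = 5 (factor: -1288408 = −(11^5 · 8); the sign does not affect v_p). Step 3 — |x − y|_11 = 11^{-5} = 1/161051.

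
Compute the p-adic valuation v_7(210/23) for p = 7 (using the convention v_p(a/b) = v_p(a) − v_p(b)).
v_7(210/23) = 1

Factor powers of 7 from the numerator and denominator of the reduced fraction: 210 = 7^1 · 30 and 23 = 7^0 · 23. Apply v_p(a/b) = v_p(a) − v_p(b): v_7(210/23) = 1 − 0 = 1.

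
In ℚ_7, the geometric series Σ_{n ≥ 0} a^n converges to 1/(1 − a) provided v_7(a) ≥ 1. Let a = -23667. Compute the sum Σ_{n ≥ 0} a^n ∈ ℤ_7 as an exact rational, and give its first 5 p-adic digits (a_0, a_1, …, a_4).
Σ a^n = 1/(1 − a) = 1/23668;  first 5 digits = (1, 0, 0, 1, 4)

v_7(a) = 3 ≥ 1, so the series converges in ℤ_7 to 1/(1 − a) = 1/(1 − (-23667)) = 1/23668. Expand this rational in ℤ_7: compute digits iteratively via d_i = x_i mod 7, x_{i+1} = (x_i − d_i)/7. The first 5 digits are (1, 0, 0, 1, 4).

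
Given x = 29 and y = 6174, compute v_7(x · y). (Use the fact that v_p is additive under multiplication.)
v_7(179046) = 3

v_p(x) = 0 (factor: 29 = 7^0 · 29); v_p(y) = 3 (factor: 6174 = 7^3 · 18). Additivity: v_p(xy) = v_p(x) + v_p(y) = 0 + 3 = 3. (Direct check: xy = 179046 = 7^3 · (522).)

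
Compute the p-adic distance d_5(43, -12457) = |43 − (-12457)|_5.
d_5(43, -12457) = 1/3125

Step 1 — x − y = 43 − (-12457) = 12500. Step 2 — v_5(12500) = 5 (factor: 12500 = (5^5 · 4); the sign does not affect v_p). Step 3 — |x − y|_5 = 5^{-5} = 1/3125.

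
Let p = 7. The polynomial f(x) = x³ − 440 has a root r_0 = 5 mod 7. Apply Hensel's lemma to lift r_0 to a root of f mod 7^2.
r_1 = 19 (mod 49)

Hensel: r_{i+1} = r_i − f(r_i)/f′(r_i) mod 7^{i+2}, where f′(x) = 3x². Iterate:
  r_0 = 5 (mod 7)
  r_1 = 19 (mod 49)
Final: r = 19 with f(r) ≡ 0 mod 7^2.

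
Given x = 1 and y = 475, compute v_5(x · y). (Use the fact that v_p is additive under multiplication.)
v_5(475) = 2

v_p(x) = 0 (factor: 1 = 5^0 · 1); v_p(y) = 2 (factor: 475 = 5^2 · 19). Additivity: v_p(xy) = v_p(x) + v_p(y) = 0 + 2 = 2. (Direct check: xy = 475 = 5^2 · (19).)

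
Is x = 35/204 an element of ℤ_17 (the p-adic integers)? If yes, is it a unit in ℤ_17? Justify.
x ∉ ℤ_17 (v_17(x) = -1 < 0)

ℤ_17 = {x ∈ ℚ_17 : v_17(x) ≥ 0} and ℤ_17^× = {x ∈ ℤ_17 : v_17(x) = 0}. Here v_17(35/204) = v_17(num) − v_17(den) = -1; compare against these criteria.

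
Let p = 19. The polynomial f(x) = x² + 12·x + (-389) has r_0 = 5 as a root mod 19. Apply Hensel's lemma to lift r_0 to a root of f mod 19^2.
r_1 = 347 (mod 361)

Hensel: r_{i+1} = r_i − f(r_i)·(f′(r_i))^{-1} mod 19^{i+2}, f′(x) = 2x + 12. Iterate:
  r_0 = 5 (mod 19)
  r_1 = 347 (mod 361)
Final: r = 347 satisfies f(r) ≡ 0 mod 19^2.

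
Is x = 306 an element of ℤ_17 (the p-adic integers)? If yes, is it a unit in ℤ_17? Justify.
x ∈ ℤ_17 but not a unit; v_17(x) = 1 > 0

ℤ_17 = {x ∈ ℚ_17 : v_17(x) ≥ 0} and ℤ_17^× = {x ∈ ℤ_17 : v_17(x) = 0}. Here v_17(306) = v_17(num) − v_17(den) = 1; compare against these criteria.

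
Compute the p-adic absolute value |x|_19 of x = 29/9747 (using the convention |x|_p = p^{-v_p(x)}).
|29/9747|_19 = 361

Step 1 — compute v_19(x) by factoring powers of 19 out of the numerator and denominator: v_19(29/9747) = -2. Step 2 — apply |x|_p = p^{-v_p(x)} = 19^{2} = 361.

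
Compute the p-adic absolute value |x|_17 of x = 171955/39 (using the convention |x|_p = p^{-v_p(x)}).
|171955/39|_17 = 1/4913

Step 1 — compute v_17(x) by factoring powers of 17 out of the numerator and denominator: v_17(171955/39) = 3. Step 2 — apply |x|_p = p^{-v_p(x)} = 17^{-3} = 1/4913.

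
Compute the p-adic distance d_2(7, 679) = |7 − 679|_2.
d_2(7, 679) = 1/32

Step 1 — x − y = 7 − 679 = -672. Step 2 — v_2(-672) = 5 (factor: -672 = −(2^5 · 21); the sign does not affect v_p). Step 3 — |x − y|_2 = 2^{-5} = 1/32.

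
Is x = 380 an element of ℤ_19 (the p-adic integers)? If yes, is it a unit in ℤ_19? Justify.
x ∈ ℤ_19 but not a unit; v_19(x) = 1 > 0

ℤ_19 = {x ∈ ℚ_19 : v_19(x) ≥ 0} and ℤ_19^× = {x ∈ ℤ_19 : v_19(x) = 0}. Here v_19(380) = v_19(num) − v_19(den) = 1; compare against these criteria.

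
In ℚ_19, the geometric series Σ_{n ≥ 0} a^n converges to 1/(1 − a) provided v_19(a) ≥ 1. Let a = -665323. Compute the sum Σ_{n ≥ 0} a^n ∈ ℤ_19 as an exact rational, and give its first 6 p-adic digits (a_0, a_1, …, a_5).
Σ a^n = 1/(1 − a) = 1/665324;  first 6 digits = (1, 0, 0, 17, 13, 18)

v_19(a) = 3 ≥ 1, so the series converges in ℤ_19 to 1/(1 − a) = 1/(1 − (-665323)) = 1/665324. Expand this rational in ℤ_19: compute digits iteratively via d_i = x_i mod 19, x_{i+1} = (x_i − d_i)/19. The first 6 digits are (1, 0, 0, 17, 13, 18).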